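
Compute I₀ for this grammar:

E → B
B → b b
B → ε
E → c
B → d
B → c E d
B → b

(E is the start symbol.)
{ [B → . b b], [B → . b], [B → . c E d], [B → . d], [B → .], [E → . B], [E → . c], [E' → . E] }

First, augment the grammar with E' → E
I₀ = CLOSURE({ [E' → . E] }):
  [E' → . E] has the dot before E: add [E → . B], [E → . c]
  [E → . B] has the dot before B: add [B → . b b], [B → .], [B → . d], [B → . c E d], [B → . b]
No further items can be added.

I₀ = { [B → . b b], [B → . b], [B → . c E d], [B → . d], [B → .], [E → . B], [E → . c], [E' → . E] }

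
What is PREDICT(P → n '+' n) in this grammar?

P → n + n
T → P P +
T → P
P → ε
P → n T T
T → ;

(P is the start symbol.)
{ 'n' }

PREDICT(P → n '+' n) = (FIRST(RHS) \ {ε}) ∪ (FOLLOW(P) if ε ∈ FIRST(RHS), i.e. RHS ⇒* ε)
FIRST(n '+' n) = { 'n' }
ε ∉ FIRST(n '+' n), so FOLLOW(P) is not added.
PREDICT(P → n '+' n) = { 'n' }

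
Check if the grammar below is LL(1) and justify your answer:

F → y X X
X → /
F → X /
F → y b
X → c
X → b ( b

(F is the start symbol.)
A grammar is LL(1) if for each non-terminal N with multiple productions, the predict sets of those productions are pairwise disjoint, where PREDICT(N → α) = (FIRST(α) \ {ε}) ∪ (FOLLOW(N) if α ⇒* ε).

Relevant sets:
  FIRST(X) = { '/', 'b', 'c' }

For F:
  PREDICT(F → y X X) = { 'y' }
  PREDICT(F → X '/') = { '/', 'b', 'c' }
  PREDICT(F → y b) = { 'y' }
For X:
  PREDICT(X → '/') = { '/' }
  PREDICT(X → c) = { 'c' }
  PREDICT(X → b '(' b) = { 'b' }

Conflict found: Predict set conflict for F: { 'y' }
The grammar is NOT LL(1).

Answer: No. Predict set conflict for F: { 'y' }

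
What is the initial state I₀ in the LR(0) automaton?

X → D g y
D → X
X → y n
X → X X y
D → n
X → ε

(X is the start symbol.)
{ [D → . X], [D → . n], [X → . D g y], [X → . X X y], [X → . y n], [X → .], [X' → . X] }

First, augment the grammar with X' → X
I₀ = CLOSURE({ [X' → . X] }):
  [X' → . X] has the dot before X: add [X → . D g y], [X → . y n], [X → . X X y], [X → .]
  [X → . D g y] has the dot before D: add [D → . X], [D → . n]
No further items can be added.

I₀ = { [D → . X], [D → . n], [X → . D g y], [X → . X X y], [X → . y n], [X → .], [X' → . X] }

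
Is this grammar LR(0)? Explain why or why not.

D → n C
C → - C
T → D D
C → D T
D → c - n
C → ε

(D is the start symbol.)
A grammar is LR(0) if no state in the canonical LR(0) collection has:
  - both a shift item (dot before a terminal) and a complete item (shift-reduce conflict), or
  - two or more complete items (reduce-reduce conflict; the accept item [D' → D .] counts as a complete item here).

Augment with D' → D and build the canonical LR(0) collection (I0 = CLOSURE({[D' → . D]}), then GOTO on every symbol after a dot until no new states appear). It has 13 states:
  I0: { [D → . c - n], [D → . n C], [D' → . D] }  — shift
  I1: { [D' → D .] }  — accept
  I2: { [D → c . - n] }  — shift
  I3: { [C → . - C], [C → . D T], [C → .], [D → . c - n], [D → . n C], [D → n . C] }  — shift, reduce
  I4: { [C → - . C], [C → . - C], [C → . D T], [C → .], [D → . c - n], [D → . n C] }  — shift, reduce
  I5: { [D → n C .] }  — reduce
  I6: { [C → D . T], [D → . c - n], [D → . n C], [T → . D D] }  — shift
  I7: { [D → . c - n], [D → . n C], [T → D . D] }  — shift
  I8: { [C → D T .] }  — reduce
  I9: { [T → D D .] }  — reduce
  I10: { [C → - C .] }  — reduce
  I11: { [D → c - . n] }  — shift
  I12: { [D → c - n .] }  — reduce

Conflict in state I3:
  Shift-reduce conflict between [C → .] and [C → . - C]
So the grammar is NOT LR(0).

Answer: No. Shift-reduce conflict between [C → .] and [C → . - C]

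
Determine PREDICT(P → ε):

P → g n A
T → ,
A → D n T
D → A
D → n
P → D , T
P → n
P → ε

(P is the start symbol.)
PREDICT(P → ε) = (FIRST(RHS) \ {ε}) ∪ (FOLLOW(P) if ε ∈ FIRST(RHS), i.e. RHS ⇒* ε)
The right-hand side is ε (FIRST(ε) = { ε }), so the predict set is FOLLOW(P) = { $ }
PREDICT(P → ε) = { $ }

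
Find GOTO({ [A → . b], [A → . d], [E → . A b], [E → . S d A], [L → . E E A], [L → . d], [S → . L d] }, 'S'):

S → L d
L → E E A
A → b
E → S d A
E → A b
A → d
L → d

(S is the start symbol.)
{ [E → S . d A] }

GOTO(I, 'S') = CLOSURE({ [A → αX.β] : [A → α.Xβ] ∈ I, X = 'S' })

Items with dot before 'S', with the dot advanced:
  [E → . S d A] → [E → S . d A]
Closure adds nothing (no advanced item has the dot before a non-terminal).

GOTO = { [E → S . d A] }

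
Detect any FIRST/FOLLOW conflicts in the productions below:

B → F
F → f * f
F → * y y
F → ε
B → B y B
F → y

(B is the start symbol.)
Yes. B → B y B with FOLLOW(B) on { 'y' }; F → y with FOLLOW(F) on { 'y' }

Nullable non-terminals: B, F.
FIRST sets used below: FIRST(F) = { '*', 'f', 'y', ε }, FIRST(B) = { '*', 'f', 'y', ε }

B: nullable alternative(s) B → F; FOLLOW(B) = { $, 'y' }
  B → F: FIRST \ {ε} = { '*', 'f', 'y' } — this is the only nullable alternative, skip
  B → B y B: FIRST \ {ε} = { '*', 'f', 'y' } — overlaps FOLLOW(B) on { 'y' }: CONFLICT

F: nullable alternative(s) F → ε; FOLLOW(F) = { $, 'y' }
  F → f * f: FIRST \ {ε} = { 'f' } — disjoint from FOLLOW(F)
  F → * y y: FIRST \ {ε} = { '*' } — disjoint from FOLLOW(F)
  F → ε: FIRST \ {ε} = { } — this is the only nullable alternative, skip
  F → y: FIRST \ {ε} = { 'y' } — overlaps FOLLOW(F) on { 'y' }: CONFLICT

So the grammar has 2 FIRST/FOLLOW conflicts (marked CONFLICT above).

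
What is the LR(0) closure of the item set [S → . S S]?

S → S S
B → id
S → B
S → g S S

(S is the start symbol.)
{ [B → . id], [S → . B], [S → . S S], [S → . g S S] }

Start with: [S → . S S]
  [S → . S S] has the dot before S: add [S → . B], [S → . g S S]
  [S → . B] has the dot before B: add [B → . id]
No further items can be added.

CLOSURE = { [B → . id], [S → . B], [S → . S S], [S → . g S S] }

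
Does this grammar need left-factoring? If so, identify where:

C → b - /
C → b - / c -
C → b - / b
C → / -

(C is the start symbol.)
Left-factoring is needed when two productions for the same non-terminal
share a common prefix on the right-hand side.

Productions for C:
  C → b - /
  C → b - / c -
  C → b - / b
  C → / -

Found common prefix 'b - /' in productions for C

Answer: Yes, C has productions with common prefix 'b - /'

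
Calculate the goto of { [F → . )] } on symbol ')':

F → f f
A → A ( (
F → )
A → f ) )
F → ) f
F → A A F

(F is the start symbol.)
GOTO(I, ')') = CLOSURE({ [A → αX.β] : [A → α.Xβ] ∈ I, X = ')' })

Items with dot before ')', with the dot advanced:
  [F → . )] → [F → ) .]
Closure adds nothing (no advanced item has the dot before a non-terminal).

GOTO = { [F → ) .] }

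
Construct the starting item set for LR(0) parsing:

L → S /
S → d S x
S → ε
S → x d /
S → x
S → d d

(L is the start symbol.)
First, augment the grammar with L' → L
I₀ = CLOSURE({ [L' → . L] }):
  [L' → . L] has the dot before L: add [L → . S /]
  [L → . S /] has the dot before S: add [S → . d S x], [S → .], [S → . x d /], [S → . x], [S → . d d]
No further items can be added.

I₀ = { [L → . S /], [L' → . L], [S → . d S x], [S → . d d], [S → . x d /], [S → . x], [S → .] }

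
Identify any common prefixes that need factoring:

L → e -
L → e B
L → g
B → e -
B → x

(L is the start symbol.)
Left-factoring is needed when two productions for the same non-terminal
share a common prefix on the right-hand side.

Productions for L:
  L → e -
  L → e B
  L → g
Productions for B:
  B → e -
  B → x

Found common prefix 'e' in productions for L

Answer: Yes, L has productions with common prefix 'e'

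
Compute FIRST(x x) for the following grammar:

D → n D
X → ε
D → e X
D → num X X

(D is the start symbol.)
To compute FIRST(x x), process the symbols left to right:
Symbol x is a terminal. Add 'x' and stop.
FIRST(x x) = { 'x' }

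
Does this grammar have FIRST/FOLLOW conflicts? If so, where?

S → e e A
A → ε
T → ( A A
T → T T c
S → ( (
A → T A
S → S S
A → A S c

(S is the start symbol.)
A FIRST/FOLLOW conflict occurs when a non-terminal N has a nullable alternative N → β (β ⇒* ε) and another alternative N → α with FIRST(α) ∩ FOLLOW(N) ≠ ∅: on such a lookahead the parser cannot decide between expanding α and letting N vanish via β.

Nullable non-terminals: A.
FIRST sets used below: FIRST(T) = { '(' }, FIRST(A) = { '(', 'e', ε }, FIRST(S) = { '(', 'e' }

A: nullable alternative(s) A → ε; FOLLOW(A) = { $, '(', 'c', 'e' }
  A → ε: FIRST \ {ε} = { } — this is the only nullable alternative, skip
  A → T A: FIRST \ {ε} = { '(' } — overlaps FOLLOW(A) on { '(' }: CONFLICT
  A → A S c: FIRST \ {ε} = { '(', 'e' } — overlaps FOLLOW(A) on { '(', 'e' }: CONFLICT

S, T have no nullable alternative, so no FIRST/FOLLOW check is needed there.

So the grammar has 2 FIRST/FOLLOW conflicts (marked CONFLICT above).

Answer: Yes. A → T A with FOLLOW(A) on { '(' }; A → A S c with FOLLOW(A) on { '(', 'e' }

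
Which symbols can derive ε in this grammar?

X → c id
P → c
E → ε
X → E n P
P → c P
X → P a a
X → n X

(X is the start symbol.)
{ 'E' }

ε-productions: E → ε
So E is immediately nullable.
No further non-terminal can be added: every production for the remaining non-terminals contains a terminal or a non-nullable non-terminal.
Nullable = { 'E' }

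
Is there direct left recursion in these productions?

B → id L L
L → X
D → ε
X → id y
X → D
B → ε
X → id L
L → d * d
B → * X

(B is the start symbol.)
B → id L L: starts with id
L → X: starts with X
D → ε: starts with ε
X → id y: starts with id
X → D: starts with D
B → ε: starts with ε
X → id L: starts with id
L → d * d: starts with d
B → * X: starts with '*'

No direct left recursion found.

Answer: No direct left recursion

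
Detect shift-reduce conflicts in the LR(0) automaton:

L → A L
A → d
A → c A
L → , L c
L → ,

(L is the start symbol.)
A shift-reduce conflict occurs when an LR(0) state has both:
  - a complete (reduce) item [A → α .] (dot at the end), and
  - a shift item [B → β . c γ] (dot before a terminal).

Augment with L' → L and build the canonical LR(0) collection (I0 = CLOSURE({[L' → . L]}), then GOTO on every symbol after a dot until no new states appear). It has 10 states:
  I0: { [A → . c A], [A → . d], [L → . , L c], [L → . ,], [L → . A L], [L' → . L] }  — shift
  I1: { [A → . c A], [A → . d], [L → , . L c], [L → , .], [L → . , L c], [L → . ,], [L → . A L] }  — shift, reduce
  I2: { [A → . c A], [A → . d], [L → . , L c], [L → . ,], [L → . A L], [L → A . L] }  — shift
  I3: { [L' → L .] }  — accept
  I4: { [A → . c A], [A → . d], [A → c . A] }  — shift
  I5: { [A → d .] }  — reduce
  I6: { [A → c A .] }  — reduce
  I7: { [L → A L .] }  — reduce
  I8: { [L → , L . c] }  — shift
  I9: { [L → , L c .] }  — reduce

I1 contains reduce item [L → , .] and shift items [A → . c A], [A → . d], [L → . ,], [L → . , L c] — shift-reduce conflict.

Answer: Yes — I1: [L → , .] vs [A → . c A]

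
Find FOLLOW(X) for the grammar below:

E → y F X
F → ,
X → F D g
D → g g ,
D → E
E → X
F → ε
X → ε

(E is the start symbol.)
To compute FOLLOW(X), find every occurrence of X on a right-hand side N → α X β: add FIRST(β) \ {ε}, and if β is empty or nullable also add FOLLOW(N). Iterate to a fixed point.

In E → y F X: X is at the end, add FOLLOW(E)
In E → X: X is at the end, add FOLLOW(E)

The FOLLOW sets referred to above (computed the same way, to a fixed point):
  FOLLOW(E) = { $, 'g' }

Taking the union: FOLLOW(X) = { $, 'g' }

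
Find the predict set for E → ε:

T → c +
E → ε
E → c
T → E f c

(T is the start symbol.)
{ 'f' }

PREDICT(E → ε) = (FIRST(RHS) \ {ε}) ∪ (FOLLOW(E) if ε ∈ FIRST(RHS), i.e. RHS ⇒* ε)
The right-hand side is ε (FIRST(ε) = { ε }), so the predict set is FOLLOW(E) = { 'f' }
PREDICT(E → ε) = { 'f' }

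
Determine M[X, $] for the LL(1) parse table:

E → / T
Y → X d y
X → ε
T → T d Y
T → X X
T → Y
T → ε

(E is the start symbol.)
X → ε

To find M[X, $], we find productions for X where $ is in the predict set (PREDICT(N → α) = (FIRST(α) \ {ε}) ∪ (FOLLOW(N) if α ⇒* ε)).

Relevant sets:
  FOLLOW(X) = { $, 'd' }

X → ε: PREDICT = { $, 'd' }
  $ is in predict set, so this production goes in M[X, $]

M[X, $] = X → ε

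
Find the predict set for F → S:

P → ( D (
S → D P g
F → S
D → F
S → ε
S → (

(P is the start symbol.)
{ '(' }

PREDICT(F → S) = (FIRST(RHS) \ {ε}) ∪ (FOLLOW(F) if ε ∈ FIRST(RHS), i.e. RHS ⇒* ε)
FIRST(S) = { '(', ε }
FIRST(S) = { '(', ε }
ε ∈ FIRST(S) (the right-hand side is nullable), so add FOLLOW(F) = { '(' }
PREDICT(F → S) = { '(' }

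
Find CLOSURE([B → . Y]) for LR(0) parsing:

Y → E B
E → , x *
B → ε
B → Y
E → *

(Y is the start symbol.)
{ [B → . Y], [E → . *], [E → . , x *], [Y → . E B] }

Start with: [B → . Y]
  [B → . Y] has the dot before Y: add [Y → . E B]
  [Y → . E B] has the dot before E: add [E → . , x *], [E → . *]
No further items can be added.

CLOSURE = { [B → . Y], [E → . *], [E → . , x *], [Y → . E B] }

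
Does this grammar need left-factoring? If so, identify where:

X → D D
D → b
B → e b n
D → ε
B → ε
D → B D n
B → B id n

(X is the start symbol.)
No, left-factoring is not needed

Left-factoring is needed when two productions for the same non-terminal
share a common prefix on the right-hand side.

Productions for D:
  D → b
  D → ε
  D → B D n
Productions for B:
  B → e b n
  B → ε
  B → B id n

No common prefixes found.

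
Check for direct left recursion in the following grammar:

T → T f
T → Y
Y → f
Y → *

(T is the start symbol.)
Direct left recursion occurs when N → N α for some non-terminal N (the right-hand side begins with the left-hand side itself).

T → T f: LEFT RECURSIVE (starts with T)
T → Y: starts with Y
Y → f: starts with f
Y → *: starts with '*'

The grammar has direct left recursion on: T.

Answer: Yes, T is left-recursive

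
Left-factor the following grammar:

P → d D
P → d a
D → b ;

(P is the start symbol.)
Left-factoring transforms A → αβ₁ | αβ₂ into A → αA' and A' → β₁ | β₂
(α is the longest common prefix among the alternatives). Repeat until
no nonterminal has two alternatives with a common prefix.

Round 1: P has alternatives sharing prefix 'd'. Introduce P': P → d P'
  Add: P' → D
  Add: P' → a

No remaining common prefixes — done.

Resulting grammar:
P → d P'
P' → D
P' → a
D → b ;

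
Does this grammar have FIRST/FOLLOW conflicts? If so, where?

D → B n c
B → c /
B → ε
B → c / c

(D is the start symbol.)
A FIRST/FOLLOW conflict occurs when a non-terminal N has a nullable alternative N → β (β ⇒* ε) and another alternative N → α with FIRST(α) ∩ FOLLOW(N) ≠ ∅: on such a lookahead the parser cannot decide between expanding α and letting N vanish via β.

Nullable non-terminals: B.

B: nullable alternative(s) B → ε; FOLLOW(B) = { 'n' }
  B → c /: FIRST \ {ε} = { 'c' } — disjoint from FOLLOW(B)
  B → ε: FIRST \ {ε} = { } — this is the only nullable alternative, skip
  B → c / c: FIRST \ {ε} = { 'c' } — disjoint from FOLLOW(B)

D has no nullable alternative, so no FIRST/FOLLOW check is needed there.

No FIRST/FOLLOW conflicts found.

Answer: No FIRST/FOLLOW conflicts.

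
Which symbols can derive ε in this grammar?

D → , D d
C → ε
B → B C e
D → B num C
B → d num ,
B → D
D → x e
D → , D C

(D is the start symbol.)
{ 'C' }

ε-productions: C → ε
So C is immediately nullable.
No further non-terminal can be added: every production for the remaining non-terminals contains a terminal or a non-nullable non-terminal.
Nullable = { 'C' }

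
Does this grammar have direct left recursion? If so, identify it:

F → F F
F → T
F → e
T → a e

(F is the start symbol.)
F → F F: LEFT RECURSIVE (starts with F)
F → T: starts with T
F → e: starts with e
T → a e: starts with a

The grammar has direct left recursion on: F.

Answer: Yes, F is left-recursive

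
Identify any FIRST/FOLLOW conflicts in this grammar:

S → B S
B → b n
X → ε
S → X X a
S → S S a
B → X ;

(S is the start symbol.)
A FIRST/FOLLOW conflict occurs when a non-terminal N has a nullable alternative N → β (β ⇒* ε) and another alternative N → α with FIRST(α) ∩ FOLLOW(N) ≠ ∅: on such a lookahead the parser cannot decide between expanding α and letting N vanish via β.

Nullable non-terminals: X.
X has a nullable alternative but only one production, so nothing to check.

B, S have no nullable alternative, so no FIRST/FOLLOW check is needed there.

No FIRST/FOLLOW conflicts found.

Answer: No FIRST/FOLLOW conflicts.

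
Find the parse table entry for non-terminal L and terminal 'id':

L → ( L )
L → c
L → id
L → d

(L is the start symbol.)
To find M[L, 'id'], we find productions for L where 'id' is in the predict set (PREDICT(N → α) = (FIRST(α) \ {ε}) ∪ (FOLLOW(N) if α ⇒* ε)).

L → ( L ): PREDICT = { '(' }
L → c: PREDICT = { 'c' }
L → id: PREDICT = { 'id' }
  'id' is in predict set, so this production goes in M[L, 'id']
L → d: PREDICT = { 'd' }

M[L, 'id'] = L → id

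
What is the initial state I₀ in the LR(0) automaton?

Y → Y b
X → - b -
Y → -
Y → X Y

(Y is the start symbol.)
First, augment the grammar with Y' → Y
I₀ = CLOSURE({ [Y' → . Y] }):
  [Y' → . Y] has the dot before Y: add [Y → . Y b], [Y → . -], [Y → . X Y]
  [Y → . X Y] has the dot before X: add [X → . - b -]
No further items can be added.

I₀ = { [X → . - b -], [Y → . -], [Y → . X Y], [Y → . Y b], [Y' → . Y] }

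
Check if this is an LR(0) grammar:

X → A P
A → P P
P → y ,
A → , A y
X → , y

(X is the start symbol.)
Augment with X' → X and build the canonical LR(0) collection (I0 = CLOSURE({[X' → . X]}), then GOTO on every symbol after a dot until no new states appear). It has 13 states:
  I0: { [A → . , A y], [A → . P P], [P → . y ,], [X → . , y], [X → . A P], [X' → . X] }  — shift
  I1: { [A → , . A y], [A → . , A y], [A → . P P], [P → . y ,], [X → , . y] }  — shift
  I2: { [P → . y ,], [X → A . P] }  — shift
  I3: { [A → P . P], [P → . y ,] }  — shift
  I4: { [X' → X .] }  — accept
  I5: { [P → y . ,] }  — shift
  I6: { [P → y , .] }  — reduce
  I7: { [A → P P .] }  — reduce
  I8: { [X → A P .] }  — reduce
  I9: { [A → , . A y], [A → . , A y], [A → . P P], [P → . y ,] }  — shift
  I10: { [A → , A . y] }  — shift
  I11: { [P → y . ,], [X → , y .] }  — shift, reduce
  I12: { [A → , A y .] }  — reduce

Conflict in state I11:
  Shift-reduce conflict between [X → , y .] and [P → y . ,]
So the grammar is NOT LR(0).

Answer: No. Shift-reduce conflict between [X → , y .] and [P → y . ,]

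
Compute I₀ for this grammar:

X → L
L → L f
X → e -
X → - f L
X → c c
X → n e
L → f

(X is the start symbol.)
First, augment the grammar with X' → X
I₀ = CLOSURE({ [X' → . X] }):
  [X' → . X] has the dot before X: add [X → . L], [X → . e -], [X → . - f L], [X → . c c], [X → . n e]
  [X → . L] has the dot before L: add [L → . L f], [L → . f]
No further items can be added.

I₀ = { [L → . L f], [L → . f], [X → . - f L], [X → . L], [X → . c c], [X → . e -], [X → . n e], [X' → . X] }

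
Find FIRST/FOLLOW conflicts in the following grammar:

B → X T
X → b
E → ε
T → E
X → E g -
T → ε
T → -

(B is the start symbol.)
No FIRST/FOLLOW conflicts.

Nullable non-terminals: E, T.
FIRST sets used below: FIRST(E) = { ε }
E has a nullable alternative but only one production, so nothing to check.

T: nullable alternative(s) T → E, T → ε; FOLLOW(T) = { $ }
  T → E: FIRST \ {ε} = { } — disjoint from FOLLOW(T)
  T → ε: FIRST \ {ε} = { } — disjoint from FOLLOW(T)
  T → -: FIRST \ {ε} = { '-' } — disjoint from FOLLOW(T)

B, X have no nullable alternative, so no FIRST/FOLLOW check is needed there.

No FIRST/FOLLOW conflicts found.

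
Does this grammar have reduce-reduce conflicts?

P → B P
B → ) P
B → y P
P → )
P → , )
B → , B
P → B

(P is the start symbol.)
A reduce-reduce conflict occurs when an LR(0) state has two complete items [A → α .] and [B → β .] — both call for a reduction, and with no lookahead the parser cannot choose between them.

Augment with P' → P and build the canonical LR(0) collection (I0 = CLOSURE({[P' → . P]}), then GOTO on every symbol after a dot until no new states appear). It has 13 states:
  I0: { [B → . ) P], [B → . , B], [B → . y P], [P → . )], [P → . , )], [P → . B P], [P → . B], [P' → . P] }  — shift
  I1: { [B → ) . P], [B → . ) P], [B → . , B], [B → . y P], [P → ) .], [P → . )], [P → . , )], [P → . B P], [P → . B] }  — shift, reduce
  I2: { [B → , . B], [B → . ) P], [B → . , B], [B → . y P], [P → , . )] }  — shift
  I3: { [B → . ) P], [B → . , B], [B → . y P], [P → . )], [P → . , )], [P → . B P], [P → . B], [P → B . P], [P → B .] }  — shift, reduce
  I4: { [P' → P .] }  — accept
  I5: { [B → . ) P], [B → . , B], [B → . y P], [B → y . P], [P → . )], [P → . , )], [P → . B P], [P → . B] }  — shift
  I6: { [B → y P .] }  — reduce
  I7: { [P → B P .] }  — reduce
  I8: { [B → ) . P], [B → . ) P], [B → . , B], [B → . y P], [P → , ) .], [P → . )], [P → . , )], [P → . B P], [P → . B] }  — shift, reduce
  I9: { [B → , . B], [B → . ) P], [B → . , B], [B → . y P] }  — shift
  I10: { [B → , B .] }  — reduce
  I11: { [B → ) . P], [B → . ) P], [B → . , B], [B → . y P], [P → . )], [P → . , )], [P → . B P], [P → . B] }  — shift
  I12: { [B → ) P .] }  — reduce

No state contains more than one complete item.

Answer: No reduce-reduce conflicts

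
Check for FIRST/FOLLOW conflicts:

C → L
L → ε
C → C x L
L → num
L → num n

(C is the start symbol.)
Yes. C → C x L with FOLLOW(C) on { 'x' }

A FIRST/FOLLOW conflict occurs when a non-terminal N has a nullable alternative N → β (β ⇒* ε) and another alternative N → α with FIRST(α) ∩ FOLLOW(N) ≠ ∅: on such a lookahead the parser cannot decide between expanding α and letting N vanish via β.

Nullable non-terminals: C, L.
FIRST sets used below: FIRST(L) = { 'num', ε }, FIRST(C) = { 'num', 'x', ε }

C: nullable alternative(s) C → L; FOLLOW(C) = { $, 'x' }
  C → L: FIRST \ {ε} = { 'num' } — this is the only nullable alternative, skip
  C → C x L: FIRST \ {ε} = { 'num', 'x' } — overlaps FOLLOW(C) on { 'x' }: CONFLICT

L: nullable alternative(s) L → ε; FOLLOW(L) = { $, 'x' }
  L → ε: FIRST \ {ε} = { } — this is the only nullable alternative, skip
  L → num: FIRST \ {ε} = { 'num' } — disjoint from FOLLOW(L)
  L → num n: FIRST \ {ε} = { 'num' } — disjoint from FOLLOW(L)

So the grammar has 1 FIRST/FOLLOW conflict (marked CONFLICT above).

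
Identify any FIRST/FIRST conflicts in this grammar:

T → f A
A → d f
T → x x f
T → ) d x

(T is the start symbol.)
No FIRST/FIRST conflicts.

Productions for T:
  T → f A: FIRST = { 'f' }
  T → x x f: FIRST = { 'x' }
  T → ) d x: FIRST = { ')' }
A has only one production, so no FIRST/FIRST conflict is possible there.

All alternatives of each non-terminal have pairwise disjoint FIRST sets.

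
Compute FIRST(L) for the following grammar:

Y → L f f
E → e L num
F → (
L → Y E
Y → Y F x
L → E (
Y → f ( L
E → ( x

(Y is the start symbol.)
To compute FIRST(L), examine every production with L on the left-hand side, reading each right-hand side left to right until a non-nullable symbol is reached.

FIRST sets of the other non-terminals involved (by the same procedure, iterated to a fixed point):
  FIRST(Y) = { '(', 'e', 'f' }
  FIRST(E) = { '(', 'e' }

From L → Y E:
  - Y is a non-terminal: add FIRST(Y) \ {ε} = { '(', 'e', 'f' }
    Y is not nullable, so stop
From L → E (:
  - E is a non-terminal: add FIRST(E) \ {ε} = { '(', 'e' }
    E is not nullable, so stop

Collecting: FIRST(L) = { '(', 'e', 'f' }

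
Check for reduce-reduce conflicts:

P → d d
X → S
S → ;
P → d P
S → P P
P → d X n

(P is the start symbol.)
Augment with P' → P and build the canonical LR(0) collection (I0 = CLOSURE({[P' → . P]}), then GOTO on every symbol after a dot until no new states appear). It has 10 states:
  I0: { [P → . d P], [P → . d X n], [P → . d d], [P' → . P] }  — shift
  I1: { [P' → P .] }  — accept
  I2: { [P → . d P], [P → . d X n], [P → . d d], [P → d . P], [P → d . X n], [P → d . d], [S → . ;], [S → . P P], [X → . S] }  — shift
  I3: { [S → ; .] }  — reduce
  I4: { [P → . d P], [P → . d X n], [P → . d d], [P → d P .], [S → P . P] }  — shift, reduce
  I5: { [X → S .] }  — reduce
  I6: { [P → d X . n] }  — shift
  I7: { [P → . d P], [P → . d X n], [P → . d d], [P → d . P], [P → d . X n], [P → d . d], [P → d d .], [S → . ;], [S → . P P], [X → . S] }  — shift, reduce
  I8: { [P → d X n .] }  — reduce
  I9: { [S → P P .] }  — reduce

No state contains more than one complete item.

Answer: No reduce-reduce conflicts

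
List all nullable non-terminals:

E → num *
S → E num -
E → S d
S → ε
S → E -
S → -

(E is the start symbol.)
{ 'S' }

ε-productions: S → ε
So S is immediately nullable.
No further non-terminal can be added: every production for the remaining non-terminals contains a terminal or a non-nullable non-terminal.
Nullable = { 'S' }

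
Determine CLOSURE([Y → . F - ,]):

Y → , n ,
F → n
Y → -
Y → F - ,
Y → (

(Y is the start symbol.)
{ [F → . n], [Y → . F - ,] }

To compute CLOSURE, for each item [A → α.Bβ] where B is a non-terminal, add [B → .γ] for all productions B → γ; repeat for the newly added items until nothing changes.

Start with: [Y → . F - ,]
  [Y → . F - ,] has the dot before F: add [F → . n]
No further items can be added.

CLOSURE = { [F → . n], [Y → . F - ,] }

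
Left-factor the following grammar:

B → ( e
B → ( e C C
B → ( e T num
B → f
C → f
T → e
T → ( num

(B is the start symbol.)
Left-factoring transforms A → αβ₁ | αβ₂ into A → αA' and A' → β₁ | β₂
(α is the longest common prefix among the alternatives). Repeat until
no nonterminal has two alternatives with a common prefix.

Round 1: B has alternatives sharing prefix '( e'. Introduce B': B → ( e B'
  Add: B' → ε
  Add: B' → C C
  Add: B' → T num

No remaining common prefixes — done.

Resulting grammar:
B → ( e B'
B' → ε
B' → C C
B' → T num
B → f
C → f
T → e
T → ( num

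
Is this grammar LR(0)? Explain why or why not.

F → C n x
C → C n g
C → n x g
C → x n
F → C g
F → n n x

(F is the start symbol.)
Yes, the grammar is LR(0)

Augment with F' → F and build the canonical LR(0) collection (I0 = CLOSURE({[F' → . F]}), then GOTO on every symbol after a dot until no new states appear). It has 14 states:
  I0: { [C → . C n g], [C → . n x g], [C → . x n], [F → . C g], [F → . C n x], [F → . n n x], [F' → . F] }  — shift
  I1: { [C → C . n g], [F → C . g], [F → C . n x] }  — shift
  I2: { [F' → F .] }  — accept
  I3: { [C → n . x g], [F → n . n x] }  — shift
  I4: { [C → x . n] }  — shift
  I5: { [C → x n .] }  — reduce
  I6: { [F → n n . x] }  — shift
  I7: { [C → n x . g] }  — shift
  I8: { [C → n x g .] }  — reduce
  I9: { [F → n n x .] }  — reduce
  I10: { [F → C g .] }  — reduce
  I11: { [C → C n . g], [F → C n . x] }  — shift
  I12: { [C → C n g .] }  — reduce
  I13: { [F → C n x .] }  — reduce

Every state is either a pure shift/goto state or contains exactly one complete item and nothing to shift — no conflicts. The grammar is LR(0).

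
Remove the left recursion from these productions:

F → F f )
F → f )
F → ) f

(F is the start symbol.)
F is directly left-recursive. The standard transformation for
  A → A α₁ | ... | A α_m | β₁ | ... | β_n
is
  A  → β₁ A' | ... | β_n A'
  A' → α₁ A' | ... | α_m A' | ε

F → f ) becomes F → f ) F'
F → ) f becomes F → ) f F'
F → F f ) becomes F' → f ) F'
Add F' → ε

Resulting grammar:
F → f ) F'
F → ) f F'
F' → f ) F'
F' → ε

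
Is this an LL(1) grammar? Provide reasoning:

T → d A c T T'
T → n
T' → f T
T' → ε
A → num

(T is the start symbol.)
No. Predict set conflict for T': { 'f' }

Relevant sets:
  FOLLOW(T') = { $, 'f' }

For T:
  PREDICT(T → d A c T T') = { 'd' }
  PREDICT(T → n) = { 'n' }
For T':
  PREDICT(T' → f T) = { 'f' }
  PREDICT(T' → ε) = { $, 'f' }
A has a single production, so nothing to check there.

Conflict found: Predict set conflict for T': { 'f' }
The grammar is NOT LL(1).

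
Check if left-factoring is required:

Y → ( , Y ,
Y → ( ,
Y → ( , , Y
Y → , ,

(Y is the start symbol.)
Yes, Y has productions with common prefix '( ,'

Left-factoring is needed when two productions for the same non-terminal
share a common prefix on the right-hand side.

Productions for Y:
  Y → ( , Y ,
  Y → ( ,
  Y → ( , , Y
  Y → , ,

Found common prefix '( ,' in productions for Y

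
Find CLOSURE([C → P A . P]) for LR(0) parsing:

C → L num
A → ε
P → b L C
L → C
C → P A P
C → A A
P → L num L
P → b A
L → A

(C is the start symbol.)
To compute CLOSURE, for each item [A → α.Bβ] where B is a non-terminal, add [B → .γ] for all productions B → γ; repeat for the newly added items until nothing changes.

Start with: [C → P A . P]
  [C → P A . P] has the dot before P: add [P → . b L C], [P → . L num L], [P → . b A]
  [P → . L num L] has the dot before L: add [L → . C], [L → . A]
  [L → . C] has the dot before C: add [C → . L num], [C → . P A P], [C → . A A]
  [L → . A] has the dot before A: add [A → .]
No further items can be added.

CLOSURE = { [A → .], [C → . A A], [C → . L num], [C → . P A P], [C → P A . P], [L → . A], [L → . C], [P → . L num L], [P → . b A], [P → . b L C] }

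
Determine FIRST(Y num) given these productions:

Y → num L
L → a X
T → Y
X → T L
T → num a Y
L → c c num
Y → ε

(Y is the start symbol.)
{ 'num' }

FIRST sets of the non-terminals involved (from the grammar, by fixed-point iteration):
  FIRST(Y) = { 'num', ε }

To compute FIRST(Y num), process the symbols left to right:
Symbol Y is a non-terminal. Add FIRST(Y) \ {ε} = { 'num' }
Y is nullable (ε ∈ FIRST(Y)), continue to the next symbol.
Symbol num is a terminal. Add 'num' and stop.
FIRST(Y num) = { 'num' }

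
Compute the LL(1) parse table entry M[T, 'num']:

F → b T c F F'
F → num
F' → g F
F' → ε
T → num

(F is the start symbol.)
T → num

To find M[T, 'num'], we find productions for T where 'num' is in the predict set (PREDICT(N → α) = (FIRST(α) \ {ε}) ∪ (FOLLOW(N) if α ⇒* ε)).

T → num: PREDICT = { 'num' }
  'num' is in predict set, so this production goes in M[T, 'num']

M[T, 'num'] = T → num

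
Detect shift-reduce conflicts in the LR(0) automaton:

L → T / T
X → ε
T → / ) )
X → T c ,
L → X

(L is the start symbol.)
Augment with L' → L and build the canonical LR(0) collection (I0 = CLOSURE({[L' → . L]}), then GOTO on every symbol after a dot until no new states appear). It has 11 states:
  I0: { [L → . T / T], [L → . X], [L' → . L], [T → . / ) )], [X → . T c ,], [X → .] }  — shift, reduce
  I1: { [T → / . ) )] }  — shift
  I2: { [L' → L .] }  — accept
  I3: { [L → T . / T], [X → T . c ,] }  — shift
  I4: { [L → X .] }  — reduce
  I5: { [L → T / . T], [T → . / ) )] }  — shift
  I6: { [X → T c . ,] }  — shift
  I7: { [X → T c , .] }  — reduce
  I8: { [L → T / T .] }  — reduce
  I9: { [T → / ) . )] }  — shift
  I10: { [T → / ) ) .] }  — reduce

I0 contains reduce item [X → .] and shift item [T → . / ) )] — shift-reduce conflict.

Answer: Yes — I0: [X → .] vs [T → . / ) )]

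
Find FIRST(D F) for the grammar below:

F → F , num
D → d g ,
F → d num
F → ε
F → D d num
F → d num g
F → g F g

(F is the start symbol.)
FIRST sets of the non-terminals involved (from the grammar, by fixed-point iteration):
  FIRST(D) = { 'd' }

To compute FIRST(D F), process the symbols left to right:
Symbol D is a non-terminal. Add FIRST(D) \ {ε} = { 'd' }
D is not nullable (ε ∉ FIRST(D)), so stop here.
FIRST(D F) = { 'd' }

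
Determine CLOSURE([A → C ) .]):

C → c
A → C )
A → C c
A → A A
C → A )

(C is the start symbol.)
To compute CLOSURE, for each item [A → α.Bβ] where B is a non-terminal, add [B → .γ] for all productions B → γ; repeat for the newly added items until nothing changes.

Start with: [A → C ) .]
The dot is at the end, so nothing is added.

CLOSURE = { [A → C ) .] }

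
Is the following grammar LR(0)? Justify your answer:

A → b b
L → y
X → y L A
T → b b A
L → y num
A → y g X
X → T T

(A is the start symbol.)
No. Shift-reduce conflict between [L → y .] and [L → y . num]

A grammar is LR(0) if no state in the canonical LR(0) collection has:
  - both a shift item (dot before a terminal) and a complete item (shift-reduce conflict), or
  - two or more complete items (reduce-reduce conflict; the accept item [A' → A .] counts as a complete item here).

Augment with A' → A and build the canonical LR(0) collection (I0 = CLOSURE({[A' → . A]}), then GOTO on every symbol after a dot until no new states appear). It has 17 states:
  I0: { [A → . b b], [A → . y g X], [A' → . A] }  — shift
  I1: { [A' → A .] }  — accept
  I2: { [A → b . b] }  — shift
  I3: { [A → y . g X] }  — shift
  I4: { [A → y g . X], [T → . b b A], [X → . T T], [X → . y L A] }  — shift
  I5: { [T → . b b A], [X → T . T] }  — shift
  I6: { [A → y g X .] }  — reduce
  I7: { [T → b . b A] }  — shift
  I8: { [L → . y num], [L → . y], [X → y . L A] }  — shift
  I9: { [A → . b b], [A → . y g X], [X → y L . A] }  — shift
  I10: { [L → y . num], [L → y .] }  — shift, reduce
  I11: { [L → y num .] }  — reduce
  I12: { [X → y L A .] }  — reduce
  I13: { [A → . b b], [A → . y g X], [T → b b . A] }  — shift
  I14: { [T → b b A .] }  — reduce
  I15: { [X → T T .] }  — reduce
  I16: { [A → b b .] }  — reduce

Conflict in state I10:
  Shift-reduce conflict between [L → y .] and [L → y . num]
So the grammar is NOT LR(0).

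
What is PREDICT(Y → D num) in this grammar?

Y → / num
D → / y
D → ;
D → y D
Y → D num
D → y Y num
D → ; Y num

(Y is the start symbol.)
{ '/', ';', 'y' }

PREDICT(Y → D num) = (FIRST(RHS) \ {ε}) ∪ (FOLLOW(Y) if ε ∈ FIRST(RHS), i.e. RHS ⇒* ε)
FIRST(D) = { '/', ';', 'y' }
FIRST(D num) = { '/', ';', 'y' }
ε ∉ FIRST(D num), so FOLLOW(Y) is not added.
PREDICT(Y → D num) = { '/', ';', 'y' }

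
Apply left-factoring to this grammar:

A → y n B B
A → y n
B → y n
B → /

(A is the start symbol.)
Left-factoring transforms A → αβ₁ | αβ₂ into A → αA' and A' → β₁ | β₂
(α is the longest common prefix among the alternatives). Repeat until
no nonterminal has two alternatives with a common prefix.

Round 1: A has alternatives sharing prefix 'y n'. Introduce A': A → y n A'
  Add: A' → B B
  Add: A' → ε

No remaining common prefixes — done.

Resulting grammar:
A → y n A'
A' → B B
A' → ε
B → y n
B → /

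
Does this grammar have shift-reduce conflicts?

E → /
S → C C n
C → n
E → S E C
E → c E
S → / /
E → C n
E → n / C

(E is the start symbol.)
A shift-reduce conflict occurs when an LR(0) state has both:
  - a complete (reduce) item [A → α .] (dot at the end), and
  - a shift item [B → β . c γ] (dot before a terminal).

Augment with E' → E and build the canonical LR(0) collection (I0 = CLOSURE({[E' → . E]}), then GOTO on every symbol after a dot until no new states appear). It has 17 states:
  I0: { [C → . n], [E → . /], [E → . C n], [E → . S E C], [E → . c E], [E → . n / C], [E' → . E], [S → . / /], [S → . C C n] }  — shift
  I1: { [E → / .], [S → / . /] }  — shift, reduce
  I2: { [C → . n], [E → C . n], [S → C . C n] }  — shift
  I3: { [E' → E .] }  — accept
  I4: { [C → . n], [E → . /], [E → . C n], [E → . S E C], [E → . c E], [E → . n / C], [E → S . E C], [S → . / /], [S → . C C n] }  — shift
  I5: { [C → . n], [E → . /], [E → . C n], [E → . S E C], [E → . c E], [E → . n / C], [E → c . E], [S → . / /], [S → . C C n] }  — shift
  I6: { [C → n .], [E → n . / C] }  — shift, reduce
  I7: { [C → . n], [E → n / . C] }  — shift
  I8: { [E → n / C .] }  — reduce
  I9: { [C → n .] }  — reduce
  I10: { [E → c E .] }  — reduce
  I11: { [C → . n], [E → S E . C] }  — shift
  I12: { [E → S E C .] }  — reduce
  I13: { [S → C C . n] }  — shift
  I14: { [C → n .], [E → C n .] }  — 2 reduces
  I15: { [S → C C n .] }  — reduce
  I16: { [S → / / .] }  — reduce

I1 contains reduce item [E → / .] and shift item [S → / . /] — shift-reduce conflict.
I6 contains reduce item [C → n .] and shift item [E → n . / C] — shift-reduce conflict.

Answer: Yes — I1: [E → / .] vs [S → / . /]; I6: [C → n .] vs [E → n . / C]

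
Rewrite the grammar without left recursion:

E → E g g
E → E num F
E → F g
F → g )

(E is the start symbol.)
E → F g E'
E' → g g E'
E' → num F E'
E' → ε
F → g )

E is directly left-recursive. The standard transformation for
  A → A α₁ | ... | A α_m | β₁ | ... | β_n
is
  A  → β₁ A' | ... | β_n A'
  A' → α₁ A' | ... | α_m A' | ε

E → F g becomes E → F g E'
E → E g g becomes E' → g g E'
E → E num F becomes E' → num F E'
Add E' → ε

Productions for other non-terminals are unchanged:
  F → g )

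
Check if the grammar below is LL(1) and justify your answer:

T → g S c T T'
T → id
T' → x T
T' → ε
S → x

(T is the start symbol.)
No. Predict set conflict for T': { 'x' }

A grammar is LL(1) if for each non-terminal N with multiple productions, the predict sets of those productions are pairwise disjoint, where PREDICT(N → α) = (FIRST(α) \ {ε}) ∪ (FOLLOW(N) if α ⇒* ε).

Relevant sets:
  FOLLOW(T') = { $, 'x' }

For T:
  PREDICT(T → g S c T T') = { 'g' }
  PREDICT(T → id) = { 'id' }
For T':
  PREDICT(T' → x T) = { 'x' }
  PREDICT(T' → ε) = { $, 'x' }
S has a single production, so nothing to check there.

Conflict found: Predict set conflict for T': { 'x' }
The grammar is NOT LL(1).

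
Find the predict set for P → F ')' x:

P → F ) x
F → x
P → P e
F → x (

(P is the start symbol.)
PREDICT(P → F ')' x) = (FIRST(RHS) \ {ε}) ∪ (FOLLOW(P) if ε ∈ FIRST(RHS), i.e. RHS ⇒* ε)
FIRST(F) = { 'x' }
FIRST(F ')' x) = { 'x' }
ε ∉ FIRST(F ')' x), so FOLLOW(P) is not added.
PREDICT(P → F ')' x) = { 'x' }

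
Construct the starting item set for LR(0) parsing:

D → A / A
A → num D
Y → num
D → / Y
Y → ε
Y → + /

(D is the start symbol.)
{ [A → . num D], [D → . / Y], [D → . A / A], [D' → . D] }

First, augment the grammar with D' → D
I₀ = CLOSURE({ [D' → . D] }):
  [D' → . D] has the dot before D: add [D → . A / A], [D → . / Y]
  [D → . A / A] has the dot before A: add [A → . num D]
No further items can be added.

I₀ = { [A → . num D], [D → . / Y], [D → . A / A], [D' → . D] }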